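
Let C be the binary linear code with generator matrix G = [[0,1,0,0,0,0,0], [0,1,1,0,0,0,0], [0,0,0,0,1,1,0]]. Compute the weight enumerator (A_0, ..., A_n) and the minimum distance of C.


Weight distribution: A_0 = 1, A_1 = 2, A_2 = 2, A_3 = 2, A_4 = 1. Minimum distance d = 1.

Enumerate all 2^3 = 8 messages m ∈ F_2^3.
For each, compute codeword c = mG in F_2^7, then tally its weight.
  m = 000 → c = 0000000, weight = 0.
  m = 100 → c = 0100000, weight = 1.
  m = 010 → c = 0110000, weight = 2.
  m = 110 → c = 0010000, weight = 1.
  m = 001 → c = 0000110, weight = 2.
  m = 101 → c = 0100110, weight = 3.
  m = 011 → c = 0110110, weight = 4.
  m = 111 → c = 0010110, weight = 3.
Tally weights:
  weight 0: 1 codewords.
  weight 1: 2 codewords.
  weight 2: 2 codewords.
  weight 3: 2 codewords.
  weight 4: 1 codewords.
Minimum distance d = smallest w > 0 with A_w > 0 = 1.
Sanity: Σ A_w = 8 = 2^3 = 8 ✓.


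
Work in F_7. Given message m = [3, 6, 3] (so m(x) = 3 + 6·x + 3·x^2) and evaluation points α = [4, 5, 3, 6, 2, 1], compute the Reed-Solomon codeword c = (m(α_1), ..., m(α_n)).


c = [5, 3, 6, 0, 6, 5]

Message polynomial: m(x) = 3 + 6·x + 3·x^2 (mod 7).
For each evaluation point α_i, compute m(α_i) mod 7:
  α_1 = 4: Horner steps 3 → 4 → 5, so m(4) = 5.
  α_2 = 5: Horner steps 3 → 0 → 3, so m(5) = 3.
  α_3 = 3: Horner steps 3 → 1 → 6, so m(3) = 6.
  α_4 = 6: Horner steps 3 → 3 → 0, so m(6) = 0.
  α_5 = 2: Horner steps 3 → 5 → 6, so m(2) = 6.
  α_6 = 1: Horner steps 3 → 2 → 5, so m(1) = 5.
Codeword c = [5, 3, 6, 0, 6, 5] ∈ F_7^6.


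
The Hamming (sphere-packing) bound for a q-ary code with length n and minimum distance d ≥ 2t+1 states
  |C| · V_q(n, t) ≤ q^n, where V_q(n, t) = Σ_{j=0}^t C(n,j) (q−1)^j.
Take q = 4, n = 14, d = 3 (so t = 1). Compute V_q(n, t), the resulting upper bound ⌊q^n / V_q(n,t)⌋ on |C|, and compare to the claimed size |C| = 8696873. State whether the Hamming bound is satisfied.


V_q(n, t) = 43, q^n = 268435456, Hamming bound = 6242685, |C| = 8696873 > bound (violated).

Step 1: Compute V_q(n, t) = Σ_{j=0}^1 C(n, j) (q−1)^j.
  j = 0: C(14,0)·(3)^0 = 1·1 = 1.
  j = 1: C(14,1)·(3)^1 = 14·3 = 42.
  V_q(n, t) = 1 + 42 = 43.
Step 2: q^n = 4^14 = 268435456.
Step 3: Hamming bound ⌊q^n / V_q(n,t)⌋ = ⌊268435456/43⌋ = 6242685.
Step 4: Compare |C| = 8696873 to 6242685: violated.
The claimed |C| lies above the Hamming bound, so no 4-ary code of length 14 with d ≥ 3 can have 8696873 codewords.


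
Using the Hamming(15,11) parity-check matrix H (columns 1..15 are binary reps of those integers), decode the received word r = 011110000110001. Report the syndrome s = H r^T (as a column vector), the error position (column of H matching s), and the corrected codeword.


s = (1, 1, 1, 0)^T, error position = 14, corrected codeword c = 011110000110011

Compute s = H r^T mod 2 one row at a time:
  s_1 = 0 + 0 + 1 + 1 + 0 + 0 + 0 + 1 = 3 ≡ 1 (mod 2).
  s_2 = 1 + 1 + 0 + 0 + 0 + 0 + 0 + 1 = 3 ≡ 1 (mod 2).
  s_3 = 1 + 1 + 0 + 0 + 1 + 1 + 0 + 1 = 5 ≡ 1 (mod 2).
  s_4 = 0 + 1 + 1 + 0 + 0 + 1 + 0 + 1 = 4 ≡ 0 (mod 2).
s = (1, 1, 1, 0)^T — this equals column 14 of H (binary 1110), so error is at position 14.
Correct: flip bit 14 of r = 011110000110001 to get c = 011110000110011.


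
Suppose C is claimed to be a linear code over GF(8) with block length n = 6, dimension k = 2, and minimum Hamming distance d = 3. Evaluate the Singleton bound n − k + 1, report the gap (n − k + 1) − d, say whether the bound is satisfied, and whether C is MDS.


Singleton RHS = n − k + 1 = 5, slack = 2, bound satisfied, not MDS.

Singleton bound: d ≤ n − k + 1.
Here n = 6, k = 2, so n − k + 1 = 5.
Given d = 3, check d ≤ 5: YES.
Slack = (n − k + 1) − d = 2.
The code is NOT MDS (slack = 2 > 0).
Description: the claimed parameters are [6, 2, 3]_8; such a code would be non-MDS.


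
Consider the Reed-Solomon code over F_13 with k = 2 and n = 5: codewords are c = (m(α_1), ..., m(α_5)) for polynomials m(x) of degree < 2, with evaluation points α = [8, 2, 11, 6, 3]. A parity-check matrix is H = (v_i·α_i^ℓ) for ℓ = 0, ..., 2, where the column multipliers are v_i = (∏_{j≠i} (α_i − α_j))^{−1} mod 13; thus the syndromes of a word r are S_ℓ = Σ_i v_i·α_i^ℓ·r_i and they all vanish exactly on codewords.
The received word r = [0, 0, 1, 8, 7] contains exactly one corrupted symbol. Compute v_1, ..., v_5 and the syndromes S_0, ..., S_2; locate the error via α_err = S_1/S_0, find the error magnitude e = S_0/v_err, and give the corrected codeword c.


S = (10, 7, 1), error at position 2, error magnitude e = 2, c = [0, 11, 1, 8, 7].

Step 1: column multipliers v_i = (∏_{j≠i}(α_i − α_j))^{−1} mod 13.
  i = 1 (α = 8): (8−2)(8−11)(8−6)(8−3) = 6·(−3)·2·5 = −180 ≡ 2, so v_1 = 2^{−1} = 7 (mod 13).
  i = 2 (α = 2): (2−8)(2−11)(2−6)(2−3) = (−6)·(−9)·(−4)·(−1) = 216 ≡ 8, so v_2 = 8^{−1} = 5 (mod 13).
  i = 3 (α = 11): (11−8)(11−2)(11−6)(11−3) = 3·9·5·8 = 1080 ≡ 1, so v_3 = 1^{−1} = 1 (mod 13).
  i = 4 (α = 6): (6−8)(6−2)(6−11)(6−3) = (−2)·4·(−5)·3 = 120 ≡ 3, so v_4 = 3^{−1} = 9 (mod 13).
  i = 5 (α = 3): (3−8)(3−2)(3−11)(3−6) = (−5)·1·(−8)·(−3) = −120 ≡ 10, so v_5 = 10^{−1} = 4 (mod 13).
  v = [7, 5, 1, 9, 4].
Step 2: syndromes of r = [0, 0, 1, 8, 7] (all sums mod 13).
  S_0 = Σ v_i r_i = 7·0 + 5·0 + 1·1 + 9·8 + 4·7 = 101 ≡ 10.
  S_1 = Σ v_i α_i r_i = 7·8·0 + 5·2·0 + 1·11·1 + 9·6·8 + 4·3·7 = 527 ≡ 7.
  α_i^2 mod 13 = [12, 4, 4, 10, 9].
  S_2 = Σ v_i α_i^2 r_i = 7·12·0 + 5·4·0 + 1·4·1 + 9·10·8 + 4·9·7 = 976 ≡ 1.
  S = (10, 7, 1) ≠ 0, so r is not a codeword (an error is present).
Step 3: locate the error. For a single error e at position i, S_ℓ = v_i·e·α_i^ℓ, so α_err = S_1/S_0.
  S_0^{−1} = 10^{−1} = 4 (mod 13), so α_err = 7·4 = 28 ≡ 2 = α_2. Error position i = 2.
  Consistency check: S_2/S_1 = 1·2 = 2 ≡ 2 = α_err ✓ (single-error assumption holds).
Step 4: error magnitude e = S_0/v_2 = S_0·∏_{j≠2}(α_2 − α_j) = 10·8 = 80 ≡ 2 (mod 13).
Step 5: correct position 2: c_2 = r_2 − e = 0 − 2 ≡ 11 (mod 13). Hence c = [0, 11, 1, 8, 7].
  Check: interpolating c through the α_i gives m(x) = 6 + 9·x (degree < 2) with m(α_i) = c_i for every i, so c is indeed a codeword.


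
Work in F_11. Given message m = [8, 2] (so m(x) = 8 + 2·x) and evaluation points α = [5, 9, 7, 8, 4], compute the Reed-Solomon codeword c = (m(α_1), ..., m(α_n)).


c = [7, 4, 0, 2, 5]

Message polynomial: m(x) = 8 + 2·x (mod 11).
For each evaluation point α_i, compute m(α_i) mod 11:
  α_1 = 5: Horner steps 2 → 7, so m(5) = 7.
  α_2 = 9: Horner steps 2 → 4, so m(9) = 4.
  α_3 = 7: Horner steps 2 → 0, so m(7) = 0.
  α_4 = 8: Horner steps 2 → 2, so m(8) = 2.
  α_5 = 4: Horner steps 2 → 5, so m(4) = 5.
Codeword c = [7, 4, 0, 2, 5] ∈ F_11^5.


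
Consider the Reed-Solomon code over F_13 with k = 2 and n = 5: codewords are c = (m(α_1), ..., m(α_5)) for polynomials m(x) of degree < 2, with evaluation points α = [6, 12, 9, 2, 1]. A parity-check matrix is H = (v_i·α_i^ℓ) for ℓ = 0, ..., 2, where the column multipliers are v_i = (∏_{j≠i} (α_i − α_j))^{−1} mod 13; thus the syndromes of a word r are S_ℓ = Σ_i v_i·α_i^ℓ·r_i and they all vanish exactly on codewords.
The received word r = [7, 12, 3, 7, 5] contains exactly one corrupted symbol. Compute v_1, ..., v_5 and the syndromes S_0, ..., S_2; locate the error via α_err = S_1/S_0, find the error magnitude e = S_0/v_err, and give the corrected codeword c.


S = (2, 4, 8), error at position 4, error magnitude e = 12, c = [7, 12, 3, 8, 5].

Step 1: column multipliers v_i = (∏_{j≠i}(α_i − α_j))^{−1} mod 13.
  i = 1 (α = 6): (6−12)(6−9)(6−2)(6−1) = (−6)·(−3)·4·5 = 360 ≡ 9, so v_1 = 9^{−1} = 3 (mod 13).
  i = 2 (α = 12): (12−6)(12−9)(12−2)(12−1) = 6·3·10·11 = 1980 ≡ 4, so v_2 = 4^{−1} = 10 (mod 13).
  i = 3 (α = 9): (9−6)(9−12)(9−2)(9−1) = 3·(−3)·7·8 = −504 ≡ 3, so v_3 = 3^{−1} = 9 (mod 13).
  i = 4 (α = 2): (2−6)(2−12)(2−9)(2−1) = (−4)·(−10)·(−7)·1 = −280 ≡ 6, so v_4 = 6^{−1} = 11 (mod 13).
  i = 5 (α = 1): (1−6)(1−12)(1−9)(1−2) = (−5)·(−11)·(−8)·(−1) = 440 ≡ 11, so v_5 = 11^{−1} = 6 (mod 13).
  v = [3, 10, 9, 11, 6].
Step 2: syndromes of r = [7, 12, 3, 7, 5] (all sums mod 13).
  S_0 = Σ v_i r_i = 3·7 + 10·12 + 9·3 + 11·7 + 6·5 = 275 ≡ 2.
  S_1 = Σ v_i α_i r_i = 3·6·7 + 10·12·12 + 9·9·3 + 11·2·7 + 6·1·5 = 1993 ≡ 4.
  α_i^2 mod 13 = [10, 1, 3, 4, 1].
  S_2 = Σ v_i α_i^2 r_i = 3·10·7 + 10·1·12 + 9·3·3 + 11·4·7 + 6·1·5 = 749 ≡ 8.
  S = (2, 4, 8) ≠ 0, so r is not a codeword (an error is present).
Step 3: locate the error. For a single error e at position i, S_ℓ = v_i·e·α_i^ℓ, so α_err = S_1/S_0.
  S_0^{−1} = 2^{−1} = 7 (mod 13), so α_err = 4·7 = 28 ≡ 2 = α_4. Error position i = 4.
  Consistency check: S_2/S_1 = 8·10 = 80 ≡ 2 = α_err ✓ (single-error assumption holds).
Step 4: error magnitude e = S_0/v_4 = S_0·∏_{j≠4}(α_4 − α_j) = 2·6 = 12 ≡ 12 (mod 13).
Step 5: correct position 4: c_4 = r_4 − e = 7 − 12 ≡ 8 (mod 13). Hence c = [7, 12, 3, 8, 5].
  Check: interpolating c through the α_i gives m(x) = 2 + 3·x (degree < 2) with m(α_i) = c_i for every i, so c is indeed a codeword.


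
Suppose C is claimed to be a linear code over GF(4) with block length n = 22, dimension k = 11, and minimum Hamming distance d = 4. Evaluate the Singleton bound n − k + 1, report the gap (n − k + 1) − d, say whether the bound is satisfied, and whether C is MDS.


Singleton RHS = n − k + 1 = 12, slack = 8, bound satisfied, not MDS.

Singleton bound: d ≤ n − k + 1.
Here n = 22, k = 11, so n − k + 1 = 12.
Given d = 4, check d ≤ 12: YES.
Slack = (n − k + 1) − d = 8.
The code is NOT MDS (slack = 8 > 0).
Description: the claimed parameters are [22, 11, 4]_4; such a code would be non-MDS.


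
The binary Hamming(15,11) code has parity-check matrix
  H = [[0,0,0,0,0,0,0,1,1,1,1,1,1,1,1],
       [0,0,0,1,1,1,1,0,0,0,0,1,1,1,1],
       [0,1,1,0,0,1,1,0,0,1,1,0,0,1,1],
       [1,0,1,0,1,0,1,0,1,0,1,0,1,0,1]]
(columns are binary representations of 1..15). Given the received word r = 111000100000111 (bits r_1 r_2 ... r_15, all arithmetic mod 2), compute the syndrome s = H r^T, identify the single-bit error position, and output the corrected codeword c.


s = (1, 0, 1, 1)^T, error position = 11, corrected codeword c = 111000100010111

Compute s = H r^T mod 2 one row at a time:
  s_1 = 0 + 0 + 0 + 0 + 0 + 1 + 1 + 1 = 3 ≡ 1 (mod 2).
  s_2 = 0 + 0 + 0 + 1 + 0 + 1 + 1 + 1 = 4 ≡ 0 (mod 2).
  s_3 = 1 + 1 + 0 + 1 + 0 + 0 + 1 + 1 = 5 ≡ 1 (mod 2).
  s_4 = 1 + 1 + 0 + 1 + 0 + 0 + 1 + 1 = 5 ≡ 1 (mod 2).
s = (1, 0, 1, 1)^T — this equals column 11 of H (binary 1011), so error is at position 11.
Correct: flip bit 11 of r = 111000100000111 to get c = 111000100010111.


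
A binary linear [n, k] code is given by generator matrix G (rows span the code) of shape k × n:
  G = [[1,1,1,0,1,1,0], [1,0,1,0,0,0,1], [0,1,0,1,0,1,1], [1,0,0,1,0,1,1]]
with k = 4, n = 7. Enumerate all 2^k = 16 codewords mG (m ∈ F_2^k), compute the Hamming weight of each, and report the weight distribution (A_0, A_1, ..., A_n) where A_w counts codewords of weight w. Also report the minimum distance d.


Weight distribution: A_0 = 1, A_2 = 2, A_3 = 4, A_4 = 5, A_5 = 4. Minimum distance d = 2.

Enumerate all 2^4 = 16 messages m ∈ F_2^4.
For each, compute codeword c = mG in F_2^7, then tally its weight.
  m = 0000 → c = 0000000, weight = 0.
  m = 1000 → c = 1110110, weight = 5.
  m = 0100 → c = 1010001, weight = 3.
  m = 1100 → c = 0100111, weight = 4.
  m = 0010 → c = 0101011, weight = 4.
  m = 1010 → c = 1011101, weight = 5.
  m = 0110 → c = 1111010, weight = 5.
  m = 1110 → c = 0001100, weight = 2.
  m = 0001 → c = 1001011, weight = 4.
  m = 1001 → c = 0111101, weight = 5.
  m = 0101 → c = 0011010, weight = 3.
  m = 1101 → c = 1101100, weight = 4.
  m = 0011 → c = 1100000, weight = 2.
  m = 1011 → c = 0010110, weight = 3.
  m = 0111 → c = 0110001, weight = 3.
  m = 1111 → c = 1000111, weight = 4.
Tally weights:
  weight 0: 1 codewords.
  weight 2: 2 codewords.
  weight 3: 4 codewords.
  weight 4: 5 codewords.
  weight 5: 4 codewords.
Minimum distance d = smallest w > 0 with A_w > 0 = 2.
Sanity: Σ A_w = 16 = 2^4 = 16 ✓.


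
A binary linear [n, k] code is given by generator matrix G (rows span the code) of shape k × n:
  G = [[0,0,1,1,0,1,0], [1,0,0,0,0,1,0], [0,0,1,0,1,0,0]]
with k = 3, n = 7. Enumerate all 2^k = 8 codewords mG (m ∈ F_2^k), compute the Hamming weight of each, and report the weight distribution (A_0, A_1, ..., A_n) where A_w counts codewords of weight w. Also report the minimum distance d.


Weight distribution: A_0 = 1, A_2 = 2, A_3 = 4, A_4 = 1. Minimum distance d = 2.

Enumerate all 2^3 = 8 messages m ∈ F_2^3.
For each, compute codeword c = mG in F_2^7, then tally its weight.
  m = 000 → c = 0000000, weight = 0.
  m = 100 → c = 0011010, weight = 3.
  m = 010 → c = 1000010, weight = 2.
  m = 110 → c = 1011000, weight = 3.
  m = 001 → c = 0010100, weight = 2.
  m = 101 → c = 0001110, weight = 3.
  m = 011 → c = 1010110, weight = 4.
  m = 111 → c = 1001100, weight = 3.
Tally weights:
  weight 0: 1 codewords.
  weight 2: 2 codewords.
  weight 3: 4 codewords.
  weight 4: 1 codewords.
Minimum distance d = smallest w > 0 with A_w > 0 = 2.
Sanity: Σ A_w = 8 = 2^3 = 8 ✓.


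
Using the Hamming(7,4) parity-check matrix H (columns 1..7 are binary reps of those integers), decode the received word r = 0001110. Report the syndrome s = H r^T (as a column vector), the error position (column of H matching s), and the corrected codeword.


s = (1, 1, 1)^T, error position = 7, corrected codeword c = 0001111

Compute s = H r^T mod 2 one row at a time:
  s_1 = 1 + 1 + 1 + 0 = 3 ≡ 1 (mod 2).
  s_2 = 0 + 0 + 1 + 0 = 1 ≡ 1 (mod 2).
  s_3 = 0 + 0 + 1 + 0 = 1 ≡ 1 (mod 2).
s = (1, 1, 1)^T — this equals column 7 of H (binary 111), so error is at position 7.
Correct: flip bit 7 of r = 0001110 to get c = 0001111.


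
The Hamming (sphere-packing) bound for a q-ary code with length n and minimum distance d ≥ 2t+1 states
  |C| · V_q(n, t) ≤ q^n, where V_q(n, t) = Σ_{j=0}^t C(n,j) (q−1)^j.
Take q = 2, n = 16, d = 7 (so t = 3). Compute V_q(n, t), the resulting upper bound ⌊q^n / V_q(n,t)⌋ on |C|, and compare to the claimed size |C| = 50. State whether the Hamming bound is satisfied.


V_q(n, t) = 697, q^n = 65536, Hamming bound = 94, |C| = 50 ≤ bound (satisfied).

Step 1: Compute V_q(n, t) = Σ_{j=0}^3 C(n, j) (q−1)^j.
  j = 0: C(16,0)·(1)^0 = 1·1 = 1.
  j = 1: C(16,1)·(1)^1 = 16·1 = 16.
  j = 2: C(16,2)·(1)^2 = 120·1 = 120.
  j = 3: C(16,3)·(1)^3 = 560·1 = 560.
  V_q(n, t) = 1 + 16 + 120 + 560 = 697.
Step 2: q^n = 2^16 = 65536.
Step 3: Hamming bound ⌊q^n / V_q(n,t)⌋ = ⌊65536/697⌋ = 94.
Step 4: Compare |C| = 50 to 94: satisfied.
The claimed |C| lies below the Hamming bound.


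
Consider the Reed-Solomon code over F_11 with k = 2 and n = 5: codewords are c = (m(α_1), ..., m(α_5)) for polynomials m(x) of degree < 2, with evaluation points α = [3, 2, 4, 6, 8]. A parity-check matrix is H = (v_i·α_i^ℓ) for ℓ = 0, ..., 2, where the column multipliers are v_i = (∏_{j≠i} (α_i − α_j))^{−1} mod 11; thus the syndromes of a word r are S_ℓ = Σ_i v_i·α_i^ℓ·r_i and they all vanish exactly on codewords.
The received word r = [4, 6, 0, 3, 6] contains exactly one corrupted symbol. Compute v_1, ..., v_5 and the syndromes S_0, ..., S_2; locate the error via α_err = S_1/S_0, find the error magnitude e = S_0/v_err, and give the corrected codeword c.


S = (5, 10, 9), error at position 2, error magnitude e = 9, c = [4, 8, 0, 3, 6].

Step 1: column multipliers v_i = (∏_{j≠i}(α_i − α_j))^{−1} mod 11.
  i = 1 (α = 3): (3−2)(3−4)(3−6)(3−8) = 1·(−1)·(−3)·(−5) = −15 ≡ 7, so v_1 = 7^{−1} = 8 (mod 11).
  i = 2 (α = 2): (2−3)(2−4)(2−6)(2−8) = (−1)·(−2)·(−4)·(−6) = 48 ≡ 4, so v_2 = 4^{−1} = 3 (mod 11).
  i = 3 (α = 4): (4−3)(4−2)(4−6)(4−8) = 1·2·(−2)·(−4) = 16 ≡ 5, so v_3 = 5^{−1} = 9 (mod 11).
  i = 4 (α = 6): (6−3)(6−2)(6−4)(6−8) = 3·4·2·(−2) = −48 ≡ 7, so v_4 = 7^{−1} = 8 (mod 11).
  i = 5 (α = 8): (8−3)(8−2)(8−4)(8−6) = 5·6·4·2 = 240 ≡ 9, so v_5 = 9^{−1} = 5 (mod 11).
  v = [8, 3, 9, 8, 5].
Step 2: syndromes of r = [4, 6, 0, 3, 6] (all sums mod 11).
  S_0 = Σ v_i r_i = 8·4 + 3·6 + 9·0 + 8·3 + 5·6 = 104 ≡ 5.
  S_1 = Σ v_i α_i r_i = 8·3·4 + 3·2·6 + 9·4·0 + 8·6·3 + 5·8·6 = 516 ≡ 10.
  α_i^2 mod 11 = [9, 4, 5, 3, 9].
  S_2 = Σ v_i α_i^2 r_i = 8·9·4 + 3·4·6 + 9·5·0 + 8·3·3 + 5·9·6 = 702 ≡ 9.
  S = (5, 10, 9) ≠ 0, so r is not a codeword (an error is present).
Step 3: locate the error. For a single error e at position i, S_ℓ = v_i·e·α_i^ℓ, so α_err = S_1/S_0.
  S_0^{−1} = 5^{−1} = 9 (mod 11), so α_err = 10·9 = 90 ≡ 2 = α_2. Error position i = 2.
  Consistency check: S_2/S_1 = 9·10 = 90 ≡ 2 = α_err ✓ (single-error assumption holds).
Step 4: error magnitude e = S_0/v_2 = S_0·∏_{j≠2}(α_2 − α_j) = 5·4 = 20 ≡ 9 (mod 11).
Step 5: correct position 2: c_2 = r_2 − e = 6 − 9 ≡ 8 (mod 11). Hence c = [4, 8, 0, 3, 6].
  Check: interpolating c through the α_i gives m(x) = 5 + 7·x (degree < 2) with m(α_i) = c_i for every i, so c is indeed a codeword.


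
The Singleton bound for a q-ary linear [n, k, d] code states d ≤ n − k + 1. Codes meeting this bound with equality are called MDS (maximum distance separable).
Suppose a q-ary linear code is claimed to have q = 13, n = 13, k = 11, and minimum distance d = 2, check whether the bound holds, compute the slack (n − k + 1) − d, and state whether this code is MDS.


Singleton RHS = n − k + 1 = 3, slack = 1, bound satisfied, not MDS.

Singleton bound: d ≤ n − k + 1.
Here n = 13, k = 11, so n − k + 1 = 3.
Given d = 2, check d ≤ 3: YES.
Slack = (n − k + 1) − d = 1.
The code is NOT MDS (slack = 1 > 0).
Description: the claimed parameters are [13, 11, 2]_13; such a code would be non-MDS.


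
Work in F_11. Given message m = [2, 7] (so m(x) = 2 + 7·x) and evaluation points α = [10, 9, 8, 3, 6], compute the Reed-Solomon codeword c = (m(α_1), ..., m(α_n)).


c = [6, 10, 3, 1, 0]

Message polynomial: m(x) = 2 + 7·x (mod 11).
For each evaluation point α_i, compute m(α_i) mod 11:
  α_1 = 10: Horner steps 7 → 6, so m(10) = 6.
  α_2 = 9: Horner steps 7 → 10, so m(9) = 10.
  α_3 = 8: Horner steps 7 → 3, so m(8) = 3.
  α_4 = 3: Horner steps 7 → 1, so m(3) = 1.
  α_5 = 6: Horner steps 7 → 0, so m(6) = 0.
Codeword c = [6, 10, 3, 1, 0] ∈ F_11^5.


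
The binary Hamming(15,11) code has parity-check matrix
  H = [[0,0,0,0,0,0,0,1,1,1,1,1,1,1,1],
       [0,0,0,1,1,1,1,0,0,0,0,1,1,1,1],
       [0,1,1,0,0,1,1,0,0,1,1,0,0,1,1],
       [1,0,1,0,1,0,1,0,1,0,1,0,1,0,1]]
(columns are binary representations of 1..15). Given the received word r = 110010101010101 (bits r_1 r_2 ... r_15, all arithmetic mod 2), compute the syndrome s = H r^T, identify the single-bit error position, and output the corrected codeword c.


s = (0, 0, 0, 1)^T, error position = 1, corrected codeword c = 010010101010101

Compute s = H r^T mod 2 one row at a time:
  s_1 = 0 + 1 + 0 + 1 + 0 + 1 + 0 + 1 = 4 ≡ 0 (mod 2).
  s_2 = 0 + 1 + 0 + 1 + 0 + 1 + 0 + 1 = 4 ≡ 0 (mod 2).
  s_3 = 1 + 0 + 0 + 1 + 0 + 1 + 0 + 1 = 4 ≡ 0 (mod 2).
  s_4 = 1 + 0 + 1 + 1 + 1 + 1 + 1 + 1 = 7 ≡ 1 (mod 2).
s = (0, 0, 0, 1)^T — this equals column 1 of H (binary 0001), so error is at position 1.
Correct: flip bit 1 of r = 110010101010101 to get c = 010010101010101.


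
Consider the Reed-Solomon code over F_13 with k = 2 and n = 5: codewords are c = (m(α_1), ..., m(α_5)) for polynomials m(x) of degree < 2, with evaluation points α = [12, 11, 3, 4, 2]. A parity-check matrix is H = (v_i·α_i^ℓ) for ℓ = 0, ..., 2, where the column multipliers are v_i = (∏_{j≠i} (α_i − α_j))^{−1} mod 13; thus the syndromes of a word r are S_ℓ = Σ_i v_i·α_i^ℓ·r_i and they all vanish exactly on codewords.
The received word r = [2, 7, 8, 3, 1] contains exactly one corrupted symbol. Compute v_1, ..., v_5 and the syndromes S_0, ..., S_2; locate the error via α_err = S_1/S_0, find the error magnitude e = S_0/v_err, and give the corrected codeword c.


S = (6, 12, 11), error at position 5, error magnitude e = 1, c = [2, 7, 8, 3, 0].

Step 1: column multipliers v_i = (∏_{j≠i}(α_i − α_j))^{−1} mod 13.
  i = 1 (α = 12): (12−11)(12−3)(12−4)(12−2) = 1·9·8·10 = 720 ≡ 5, so v_1 = 5^{−1} = 8 (mod 13).
  i = 2 (α = 11): (11−12)(11−3)(11−4)(11−2) = (−1)·8·7·9 = −504 ≡ 3, so v_2 = 3^{−1} = 9 (mod 13).
  i = 3 (α = 3): (3−12)(3−11)(3−4)(3−2) = (−9)·(−8)·(−1)·1 = −72 ≡ 6, so v_3 = 6^{−1} = 11 (mod 13).
  i = 4 (α = 4): (4−12)(4−11)(4−3)(4−2) = (−8)·(−7)·1·2 = 112 ≡ 8, so v_4 = 8^{−1} = 5 (mod 13).
  i = 5 (α = 2): (2−12)(2−11)(2−3)(2−4) = (−10)·(−9)·(−1)·(−2) = 180 ≡ 11, so v_5 = 11^{−1} = 6 (mod 13).
  v = [8, 9, 11, 5, 6].
Step 2: syndromes of r = [2, 7, 8, 3, 1] (all sums mod 13).
  S_0 = Σ v_i r_i = 8·2 + 9·7 + 11·8 + 5·3 + 6·1 = 188 ≡ 6.
  S_1 = Σ v_i α_i r_i = 8·12·2 + 9·11·7 + 11·3·8 + 5·4·3 + 6·2·1 = 1221 ≡ 12.
  α_i^2 mod 13 = [1, 4, 9, 3, 4].
  S_2 = Σ v_i α_i^2 r_i = 8·1·2 + 9·4·7 + 11·9·8 + 5·3·3 + 6·4·1 = 1129 ≡ 11.
  S = (6, 12, 11) ≠ 0, so r is not a codeword (an error is present).
Step 3: locate the error. For a single error e at position i, S_ℓ = v_i·e·α_i^ℓ, so α_err = S_1/S_0.
  S_0^{−1} = 6^{−1} = 11 (mod 13), so α_err = 12·11 = 132 ≡ 2 = α_5. Error position i = 5.
  Consistency check: S_2/S_1 = 11·12 = 132 ≡ 2 = α_err ✓ (single-error assumption holds).
Step 4: error magnitude e = S_0/v_5 = S_0·∏_{j≠5}(α_5 − α_j) = 6·11 = 66 ≡ 1 (mod 13).
Step 5: correct position 5: c_5 = r_5 − e = 1 − 1 ≡ 0 (mod 13). Hence c = [2, 7, 8, 3, 0].
  Check: interpolating c through the α_i gives m(x) = 10 + 8·x (degree < 2) with m(α_i) = c_i for every i, so c is indeed a codeword.


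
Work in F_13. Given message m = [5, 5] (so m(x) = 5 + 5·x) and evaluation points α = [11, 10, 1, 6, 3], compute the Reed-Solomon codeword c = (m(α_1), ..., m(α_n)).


c = [8, 3, 10, 9, 7]

Message polynomial: m(x) = 5 + 5·x (mod 13).
For each evaluation point α_i, compute m(α_i) mod 13:
  α_1 = 11: Horner steps 5 → 8, so m(11) = 8.
  α_2 = 10: Horner steps 5 → 3, so m(10) = 3.
  α_3 = 1: Horner steps 5 → 10, so m(1) = 10.
  α_4 = 6: Horner steps 5 → 9, so m(6) = 9.
  α_5 = 3: Horner steps 5 → 7, so m(3) = 7.
Codeword c = [8, 3, 10, 9, 7] ∈ F_13^5.


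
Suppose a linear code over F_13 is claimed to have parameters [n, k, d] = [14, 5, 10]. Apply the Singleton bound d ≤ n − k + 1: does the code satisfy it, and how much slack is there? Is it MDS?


Singleton RHS = n − k + 1 = 10, slack = 0, bound satisfied, MDS.

Singleton bound: d ≤ n − k + 1.
Here n = 14, k = 5, so n − k + 1 = 10.
Given d = 10, check d ≤ 10: YES.
Slack = (n − k + 1) − d = 0.
The code is MDS (slack = 0).
Description: the claimed parameters are [14, 5, 10]_13; such a code would be MDS (meets Singleton bound).


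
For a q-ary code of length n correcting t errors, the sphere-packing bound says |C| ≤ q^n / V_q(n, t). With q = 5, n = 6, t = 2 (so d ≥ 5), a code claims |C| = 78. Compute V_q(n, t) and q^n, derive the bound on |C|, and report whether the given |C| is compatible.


V_q(n, t) = 265, q^n = 15625, Hamming bound = 58, |C| = 78 > bound (violated).

Step 1: Compute V_q(n, t) = Σ_{j=0}^2 C(n, j) (q−1)^j.
  j = 0: C(6,0)·(4)^0 = 1·1 = 1.
  j = 1: C(6,1)·(4)^1 = 6·4 = 24.
  j = 2: C(6,2)·(4)^2 = 15·16 = 240.
  V_q(n, t) = 1 + 24 + 240 = 265.
Step 2: q^n = 5^6 = 15625.
Step 3: Hamming bound ⌊q^n / V_q(n,t)⌋ = ⌊15625/265⌋ = 58.
Step 4: Compare |C| = 78 to 58: violated.
The claimed |C| lies above the Hamming bound, so no 5-ary code of length 6 with d ≥ 5 can have 78 codewords.


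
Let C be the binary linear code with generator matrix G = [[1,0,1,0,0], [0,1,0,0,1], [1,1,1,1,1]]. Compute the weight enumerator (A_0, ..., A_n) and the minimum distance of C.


Weight distribution: A_0 = 1, A_1 = 1, A_2 = 2, A_3 = 2, A_4 = 1, A_5 = 1. Minimum distance d = 1.

Enumerate all 2^3 = 8 messages m ∈ F_2^3.
For each, compute codeword c = mG in F_2^5, then tally its weight.
  m = 000 → c = 00000, weight = 0.
  m = 100 → c = 10100, weight = 2.
  m = 010 → c = 01001, weight = 2.
  m = 110 → c = 11101, weight = 4.
  m = 001 → c = 11111, weight = 5.
  m = 101 → c = 01011, weight = 3.
  m = 011 → c = 10110, weight = 3.
  m = 111 → c = 00010, weight = 1.
Tally weights:
  weight 0: 1 codewords.
  weight 1: 1 codewords.
  weight 2: 2 codewords.
  weight 3: 2 codewords.
  weight 4: 1 codewords.
  weight 5: 1 codewords.
Minimum distance d = smallest w > 0 with A_w > 0 = 1.
Sanity: Σ A_w = 8 = 2^3 = 8 ✓.


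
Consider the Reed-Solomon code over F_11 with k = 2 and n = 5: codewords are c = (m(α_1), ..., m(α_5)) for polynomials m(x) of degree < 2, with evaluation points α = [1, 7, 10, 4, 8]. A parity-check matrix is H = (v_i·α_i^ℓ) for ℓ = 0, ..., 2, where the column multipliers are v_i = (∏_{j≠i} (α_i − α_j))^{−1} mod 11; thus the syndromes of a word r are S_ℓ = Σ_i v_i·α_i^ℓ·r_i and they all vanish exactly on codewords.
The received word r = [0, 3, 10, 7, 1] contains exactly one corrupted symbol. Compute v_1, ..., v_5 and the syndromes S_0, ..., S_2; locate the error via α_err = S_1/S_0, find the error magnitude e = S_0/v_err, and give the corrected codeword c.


S = (8, 9, 6), error at position 5, error magnitude e = 3, c = [0, 3, 10, 7, 9].

Step 1: column multipliers v_i = (∏_{j≠i}(α_i − α_j))^{−1} mod 11.
  i = 1 (α = 1): (1−7)(1−10)(1−4)(1−8) = (−6)·(−9)·(−3)·(−7) = 1134 ≡ 1, so v_1 = 1^{−1} = 1 (mod 11).
  i = 2 (α = 7): (7−1)(7−10)(7−4)(7−8) = 6·(−3)·3·(−1) = 54 ≡ 10, so v_2 = 10^{−1} = 10 (mod 11).
  i = 3 (α = 10): (10−1)(10−7)(10−4)(10−8) = 9·3·6·2 = 324 ≡ 5, so v_3 = 5^{−1} = 9 (mod 11).
  i = 4 (α = 4): (4−1)(4−7)(4−10)(4−8) = 3·(−3)·(−6)·(−4) = −216 ≡ 4, so v_4 = 4^{−1} = 3 (mod 11).
  i = 5 (α = 8): (8−1)(8−7)(8−10)(8−4) = 7·1·(−2)·4 = −56 ≡ 10, so v_5 = 10^{−1} = 10 (mod 11).
  v = [1, 10, 9, 3, 10].
Step 2: syndromes of r = [0, 3, 10, 7, 1] (all sums mod 11).
  S_0 = Σ v_i r_i = 1·0 + 10·3 + 9·10 + 3·7 + 10·1 = 151 ≡ 8.
  S_1 = Σ v_i α_i r_i = 1·1·0 + 10·7·3 + 9·10·10 + 3·4·7 + 10·8·1 = 1274 ≡ 9.
  α_i^2 mod 11 = [1, 5, 1, 5, 9].
  S_2 = Σ v_i α_i^2 r_i = 1·1·0 + 10·5·3 + 9·1·10 + 3·5·7 + 10·9·1 = 435 ≡ 6.
  S = (8, 9, 6) ≠ 0, so r is not a codeword (an error is present).
Step 3: locate the error. For a single error e at position i, S_ℓ = v_i·e·α_i^ℓ, so α_err = S_1/S_0.
  S_0^{−1} = 8^{−1} = 7 (mod 11), so α_err = 9·7 = 63 ≡ 8 = α_5. Error position i = 5.
  Consistency check: S_2/S_1 = 6·5 = 30 ≡ 8 = α_err ✓ (single-error assumption holds).
Step 4: error magnitude e = S_0/v_5 = S_0·∏_{j≠5}(α_5 − α_j) = 8·10 = 80 ≡ 3 (mod 11).
Step 5: correct position 5: c_5 = r_5 − e = 1 − 3 ≡ 9 (mod 11). Hence c = [0, 3, 10, 7, 9].
  Check: interpolating c through the α_i gives m(x) = 5 + 6·x (degree < 2) with m(α_i) = c_i for every i, so c is indeed a codeword.


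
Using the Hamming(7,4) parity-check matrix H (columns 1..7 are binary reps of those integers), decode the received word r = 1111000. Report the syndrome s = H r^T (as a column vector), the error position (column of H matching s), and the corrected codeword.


s = (1, 0, 0)^T, error position = 4, corrected codeword c = 1110000

Compute s = H r^T mod 2 one row at a time:
  s_1 = 1 + 0 + 0 + 0 = 1 ≡ 1 (mod 2).
  s_2 = 1 + 1 + 0 + 0 = 2 ≡ 0 (mod 2).
  s_3 = 1 + 1 + 0 + 0 = 2 ≡ 0 (mod 2).
s = (1, 0, 0)^T — this equals column 4 of H (binary 100), so error is at position 4.
Correct: flip bit 4 of r = 1111000 to get c = 1110000.


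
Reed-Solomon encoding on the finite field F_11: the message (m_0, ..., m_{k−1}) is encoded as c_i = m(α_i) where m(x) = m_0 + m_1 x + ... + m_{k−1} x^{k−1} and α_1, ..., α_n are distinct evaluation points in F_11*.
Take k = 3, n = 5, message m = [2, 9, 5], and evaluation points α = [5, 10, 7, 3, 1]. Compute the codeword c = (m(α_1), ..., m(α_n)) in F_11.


c = [7, 9, 2, 8, 5]

Message polynomial: m(x) = 2 + 9·x + 5·x^2 (mod 11).
For each evaluation point α_i, compute m(α_i) mod 11:
  α_1 = 5: Horner steps 5 → 1 → 7, so m(5) = 7.
  α_2 = 10: Horner steps 5 → 4 → 9, so m(10) = 9.
  α_3 = 7: Horner steps 5 → 0 → 2, so m(7) = 2.
  α_4 = 3: Horner steps 5 → 2 → 8, so m(3) = 8.
  α_5 = 1: Horner steps 5 → 3 → 5, so m(1) = 5.
Codeword c = [7, 9, 2, 8, 5] ∈ F_11^5.


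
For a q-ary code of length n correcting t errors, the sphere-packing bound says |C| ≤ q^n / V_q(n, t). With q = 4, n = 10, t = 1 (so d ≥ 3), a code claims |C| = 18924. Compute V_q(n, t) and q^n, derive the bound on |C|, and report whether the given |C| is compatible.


V_q(n, t) = 31, q^n = 1048576, Hamming bound = 33825, |C| = 18924 ≤ bound (satisfied).

Step 1: Compute V_q(n, t) = Σ_{j=0}^1 C(n, j) (q−1)^j.
  j = 0: C(10,0)·(3)^0 = 1·1 = 1.
  j = 1: C(10,1)·(3)^1 = 10·3 = 30.
  V_q(n, t) = 1 + 30 = 31.
Step 2: q^n = 4^10 = 1048576.
Step 3: Hamming bound ⌊q^n / V_q(n,t)⌋ = ⌊1048576/31⌋ = 33825.
Step 4: Compare |C| = 18924 to 33825: satisfied.
The claimed |C| lies below the Hamming bound.


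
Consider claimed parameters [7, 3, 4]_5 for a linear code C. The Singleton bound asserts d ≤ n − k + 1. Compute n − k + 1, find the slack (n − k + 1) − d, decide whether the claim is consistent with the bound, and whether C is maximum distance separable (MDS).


Singleton RHS = n − k + 1 = 5, slack = 1, bound satisfied, not MDS.

Singleton bound: d ≤ n − k + 1.
Here n = 7, k = 3, so n − k + 1 = 5.
Given d = 4, check d ≤ 5: YES.
Slack = (n − k + 1) − d = 1.
The code is NOT MDS (slack = 1 > 0).
Description: the claimed parameters are [7, 3, 4]_5; such a code would be non-MDS.


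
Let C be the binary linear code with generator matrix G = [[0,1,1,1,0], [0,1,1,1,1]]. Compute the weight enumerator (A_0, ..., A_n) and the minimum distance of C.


Weight distribution: A_0 = 1, A_1 = 1, A_3 = 1, A_4 = 1. Minimum distance d = 1.

Enumerate all 2^2 = 4 messages m ∈ F_2^2.
For each, compute codeword c = mG in F_2^5, then tally its weight.
  m = 00 → c = 00000, weight = 0.
  m = 10 → c = 01110, weight = 3.
  m = 01 → c = 01111, weight = 4.
  m = 11 → c = 00001, weight = 1.
Tally weights:
  weight 0: 1 codewords.
  weight 1: 1 codewords.
  weight 3: 1 codewords.
  weight 4: 1 codewords.
Minimum distance d = smallest w > 0 with A_w > 0 = 1.
Sanity: Σ A_w = 4 = 2^2 = 4 ✓.


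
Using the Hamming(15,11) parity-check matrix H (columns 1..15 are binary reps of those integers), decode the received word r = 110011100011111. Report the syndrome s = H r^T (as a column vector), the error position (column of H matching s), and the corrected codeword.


s = (1, 1, 0, 0)^T, error position = 12, corrected codeword c = 110011100010111

Compute s = H r^T mod 2 one row at a time:
  s_1 = 0 + 0 + 0 + 1 + 1 + 1 + 1 + 1 = 5 ≡ 1 (mod 2).
  s_2 = 0 + 1 + 1 + 1 + 1 + 1 + 1 + 1 = 7 ≡ 1 (mod 2).
  s_3 = 1 + 0 + 1 + 1 + 0 + 1 + 1 + 1 = 6 ≡ 0 (mod 2).
  s_4 = 1 + 0 + 1 + 1 + 0 + 1 + 1 + 1 = 6 ≡ 0 (mod 2).
s = (1, 1, 0, 0)^T — this equals column 12 of H (binary 1100), so error is at position 12.
Correct: flip bit 12 of r = 110011100011111 to get c = 110011100010111.


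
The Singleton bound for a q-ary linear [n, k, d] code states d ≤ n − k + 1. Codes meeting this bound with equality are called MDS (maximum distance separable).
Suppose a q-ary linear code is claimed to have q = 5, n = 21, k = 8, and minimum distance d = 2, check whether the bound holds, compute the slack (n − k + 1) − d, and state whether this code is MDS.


Singleton RHS = n − k + 1 = 14, slack = 12, bound satisfied, not MDS.

Singleton bound: d ≤ n − k + 1.
Here n = 21, k = 8, so n − k + 1 = 14.
Given d = 2, check d ≤ 14: YES.
Slack = (n − k + 1) − d = 12.
The code is NOT MDS (slack = 12 > 0).
Description: the claimed parameters are [21, 8, 2]_5; such a code would be non-MDS.


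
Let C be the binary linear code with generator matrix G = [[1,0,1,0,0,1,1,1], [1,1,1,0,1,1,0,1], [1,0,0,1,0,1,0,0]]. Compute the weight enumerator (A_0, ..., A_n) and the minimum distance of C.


Weight distribution: A_0 = 1, A_3 = 2, A_4 = 1, A_5 = 2, A_6 = 2. Minimum distance d = 3.

Enumerate all 2^3 = 8 messages m ∈ F_2^3.
For each, compute codeword c = mG in F_2^8, then tally its weight.
  m = 000 → c = 00000000, weight = 0.
  m = 100 → c = 10100111, weight = 5.
  m = 010 → c = 11101101, weight = 6.
  m = 110 → c = 01001010, weight = 3.
  m = 001 → c = 10010100, weight = 3.
  m = 101 → c = 00110011, weight = 4.
  m = 011 → c = 01111001, weight = 5.
  m = 111 → c = 11011110, weight = 6.
Tally weights:
  weight 0: 1 codewords.
  weight 3: 2 codewords.
  weight 4: 1 codewords.
  weight 5: 2 codewords.
  weight 6: 2 codewords.
Minimum distance d = smallest w > 0 with A_w > 0 = 3.
Sanity: Σ A_w = 8 = 2^3 = 8 ✓.


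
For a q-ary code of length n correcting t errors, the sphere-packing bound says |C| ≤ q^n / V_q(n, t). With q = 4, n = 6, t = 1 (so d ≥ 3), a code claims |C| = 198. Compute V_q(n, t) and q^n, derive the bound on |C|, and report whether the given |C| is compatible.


V_q(n, t) = 19, q^n = 4096, Hamming bound = 215, |C| = 198 ≤ bound (satisfied).

Step 1: Compute V_q(n, t) = Σ_{j=0}^1 C(n, j) (q−1)^j.
  j = 0: C(6,0)·(3)^0 = 1·1 = 1.
  j = 1: C(6,1)·(3)^1 = 6·3 = 18.
  V_q(n, t) = 1 + 18 = 19.
Step 2: q^n = 4^6 = 4096.
Step 3: Hamming bound ⌊q^n / V_q(n,t)⌋ = ⌊4096/19⌋ = 215.
Step 4: Compare |C| = 198 to 215: satisfied.
The claimed |C| lies below the Hamming bound.


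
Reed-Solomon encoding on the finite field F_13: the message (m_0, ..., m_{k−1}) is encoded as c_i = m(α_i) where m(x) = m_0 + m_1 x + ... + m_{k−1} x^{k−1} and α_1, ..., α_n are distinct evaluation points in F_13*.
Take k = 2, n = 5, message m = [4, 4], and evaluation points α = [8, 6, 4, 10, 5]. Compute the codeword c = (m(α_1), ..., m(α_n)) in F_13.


c = [10, 2, 7, 5, 11]

Message polynomial: m(x) = 4 + 4·x (mod 13).
For each evaluation point α_i, compute m(α_i) mod 13:
  α_1 = 8: Horner steps 4 → 10, so m(8) = 10.
  α_2 = 6: Horner steps 4 → 2, so m(6) = 2.
  α_3 = 4: Horner steps 4 → 7, so m(4) = 7.
  α_4 = 10: Horner steps 4 → 5, so m(10) = 5.
  α_5 = 5: Horner steps 4 → 11, so m(5) = 11.
Codeword c = [10, 2, 7, 5, 11] ∈ F_13^5.


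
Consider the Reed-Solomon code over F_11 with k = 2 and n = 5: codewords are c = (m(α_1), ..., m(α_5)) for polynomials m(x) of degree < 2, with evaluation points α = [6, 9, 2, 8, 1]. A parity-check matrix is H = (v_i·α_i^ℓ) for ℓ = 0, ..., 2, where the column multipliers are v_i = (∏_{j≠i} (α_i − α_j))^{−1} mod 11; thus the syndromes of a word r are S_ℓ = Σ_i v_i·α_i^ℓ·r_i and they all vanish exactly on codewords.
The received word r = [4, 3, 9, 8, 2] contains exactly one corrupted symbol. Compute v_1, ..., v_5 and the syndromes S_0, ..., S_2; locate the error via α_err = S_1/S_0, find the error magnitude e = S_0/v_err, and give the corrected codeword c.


S = (3, 2, 5), error at position 4, error magnitude e = 1, c = [4, 3, 9, 7, 2].

Step 1: column multipliers v_i = (∏_{j≠i}(α_i − α_j))^{−1} mod 11.
  i = 1 (α = 6): (6−9)(6−2)(6−8)(6−1) = (−3)·4·(−2)·5 = 120 ≡ 10, so v_1 = 10^{−1} = 10 (mod 11).
  i = 2 (α = 9): (9−6)(9−2)(9−8)(9−1) = 3·7·1·8 = 168 ≡ 3, so v_2 = 3^{−1} = 4 (mod 11).
  i = 3 (α = 2): (2−6)(2−9)(2−8)(2−1) = (−4)·(−7)·(−6)·1 = −168 ≡ 8, so v_3 = 8^{−1} = 7 (mod 11).
  i = 4 (α = 8): (8−6)(8−9)(8−2)(8−1) = 2·(−1)·6·7 = −84 ≡ 4, so v_4 = 4^{−1} = 3 (mod 11).
  i = 5 (α = 1): (1−6)(1−9)(1−2)(1−8) = (−5)·(−8)·(−1)·(−7) = 280 ≡ 5, so v_5 = 5^{−1} = 9 (mod 11).
  v = [10, 4, 7, 3, 9].
Step 2: syndromes of r = [4, 3, 9, 8, 2] (all sums mod 11).
  S_0 = Σ v_i r_i = 10·4 + 4·3 + 7·9 + 3·8 + 9·2 = 157 ≡ 3.
  S_1 = Σ v_i α_i r_i = 10·6·4 + 4·9·3 + 7·2·9 + 3·8·8 + 9·1·2 = 684 ≡ 2.
  α_i^2 mod 11 = [3, 4, 4, 9, 1].
  S_2 = Σ v_i α_i^2 r_i = 10·3·4 + 4·4·3 + 7·4·9 + 3·9·8 + 9·1·2 = 654 ≡ 5.
  S = (3, 2, 5) ≠ 0, so r is not a codeword (an error is present).
Step 3: locate the error. For a single error e at position i, S_ℓ = v_i·e·α_i^ℓ, so α_err = S_1/S_0.
  S_0^{−1} = 3^{−1} = 4 (mod 11), so α_err = 2·4 = 8 ≡ 8 = α_4. Error position i = 4.
  Consistency check: S_2/S_1 = 5·6 = 30 ≡ 8 = α_err ✓ (single-error assumption holds).
Step 4: error magnitude e = S_0/v_4 = S_0·∏_{j≠4}(α_4 − α_j) = 3·4 = 12 ≡ 1 (mod 11).
Step 5: correct position 4: c_4 = r_4 − e = 8 − 1 ≡ 7 (mod 11). Hence c = [4, 3, 9, 7, 2].
  Check: interpolating c through the α_i gives m(x) = 6 + 7·x (degree < 2) with m(α_i) = c_i for every i, so c is indeed a codeword.


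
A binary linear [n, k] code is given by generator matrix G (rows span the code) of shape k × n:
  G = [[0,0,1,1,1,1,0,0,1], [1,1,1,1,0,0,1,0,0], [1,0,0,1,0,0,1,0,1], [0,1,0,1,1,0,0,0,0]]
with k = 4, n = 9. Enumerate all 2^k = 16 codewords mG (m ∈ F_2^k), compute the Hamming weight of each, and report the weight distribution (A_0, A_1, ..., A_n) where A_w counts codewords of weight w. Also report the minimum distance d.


Weight distribution: A_0 = 1, A_1 = 1, A_3 = 2, A_4 = 5, A_5 = 5, A_6 = 2. Minimum distance d = 1.

Enumerate all 2^4 = 16 messages m ∈ F_2^4.
For each, compute codeword c = mG in F_2^9, then tally its weight.
  m = 0000 → c = 000000000, weight = 0.
  m = 1000 → c = 001111001, weight = 5.
  m = 0100 → c = 111100100, weight = 5.
  m = 1100 → c = 110011101, weight = 6.
  m = 0010 → c = 100100101, weight = 4.
  m = 1010 → c = 101011100, weight = 5.
  m = 0110 → c = 011000001, weight = 3.
  m = 1110 → c = 010111000, weight = 4.
  m = 0001 → c = 010110000, weight = 3.
  m = 1001 → c = 011001001, weight = 4.
  m = 0101 → c = 101010100, weight = 4.
  m = 1101 → c = 100101101, weight = 5.
  m = 0011 → c = 110010101, weight = 5.
  m = 1011 → c = 111101100, weight = 6.
  m = 0111 → c = 001110001, weight = 4.
  m = 1111 → c = 000001000, weight = 1.
Tally weights:
  weight 0: 1 codewords.
  weight 1: 1 codewords.
  weight 3: 2 codewords.
  weight 4: 5 codewords.
  weight 5: 5 codewords.
  weight 6: 2 codewords.
Minimum distance d = smallest w > 0 with A_w > 0 = 1.
Sanity: Σ A_w = 16 = 2^4 = 16 ✓.


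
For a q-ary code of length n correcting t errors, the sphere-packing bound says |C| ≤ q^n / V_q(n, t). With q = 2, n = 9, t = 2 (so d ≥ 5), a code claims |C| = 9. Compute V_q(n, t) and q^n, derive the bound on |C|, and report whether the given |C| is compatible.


V_q(n, t) = 46, q^n = 512, Hamming bound = 11, |C| = 9 ≤ bound (satisfied).

Step 1: Compute V_q(n, t) = Σ_{j=0}^2 C(n, j) (q−1)^j.
  j = 0: C(9,0)·(1)^0 = 1·1 = 1.
  j = 1: C(9,1)·(1)^1 = 9·1 = 9.
  j = 2: C(9,2)·(1)^2 = 36·1 = 36.
  V_q(n, t) = 1 + 9 + 36 = 46.
Step 2: q^n = 2^9 = 512.
Step 3: Hamming bound ⌊q^n / V_q(n,t)⌋ = ⌊512/46⌋ = 11.
Step 4: Compare |C| = 9 to 11: satisfied.
The claimed |C| lies below the Hamming bound.


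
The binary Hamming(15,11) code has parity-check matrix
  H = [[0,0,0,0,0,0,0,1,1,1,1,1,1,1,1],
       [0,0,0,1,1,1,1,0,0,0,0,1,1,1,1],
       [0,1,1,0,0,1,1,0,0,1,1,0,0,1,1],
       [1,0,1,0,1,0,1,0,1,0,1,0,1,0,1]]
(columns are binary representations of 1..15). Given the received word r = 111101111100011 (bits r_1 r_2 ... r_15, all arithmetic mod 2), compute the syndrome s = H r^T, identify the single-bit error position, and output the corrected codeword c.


s = (1, 1, 1, 1)^T, error position = 15, corrected codeword c = 111101111100010

Compute s = H r^T mod 2 one row at a time:
  s_1 = 1 + 1 + 1 + 0 + 0 + 0 + 1 + 1 = 5 ≡ 1 (mod 2).
  s_2 = 1 + 0 + 1 + 1 + 0 + 0 + 1 + 1 = 5 ≡ 1 (mod 2).
  s_3 = 1 + 1 + 1 + 1 + 1 + 0 + 1 + 1 = 7 ≡ 1 (mod 2).
  s_4 = 1 + 1 + 0 + 1 + 1 + 0 + 0 + 1 = 5 ≡ 1 (mod 2).
s = (1, 1, 1, 1)^T — this equals column 15 of H (binary 1111), so error is at position 15.
Correct: flip bit 15 of r = 111101111100011 to get c = 111101111100010.
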